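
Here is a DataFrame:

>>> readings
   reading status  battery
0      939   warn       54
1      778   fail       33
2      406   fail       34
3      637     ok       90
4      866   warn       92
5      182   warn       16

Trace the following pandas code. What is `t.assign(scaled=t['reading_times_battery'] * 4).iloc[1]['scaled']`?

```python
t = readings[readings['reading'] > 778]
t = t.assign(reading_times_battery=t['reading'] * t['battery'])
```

318688

filter rows where reading > 778:
   reading status  battery
0      939   warn       54
4      866   warn       92
add column reading_times_battery = t['reading'] * t['battery']:
   reading status  battery  reading_times_battery
0      939   warn       54                  50706
4      866   warn       92                  79672
add column scaled = t['reading_times_battery'] * 4:
   reading status  battery  reading_times_battery  scaled
0      939   warn       54                  50706  202824
4      866   warn       92                  79672  318688
Reading off the value at position 1, column 'scaled', we get 318688.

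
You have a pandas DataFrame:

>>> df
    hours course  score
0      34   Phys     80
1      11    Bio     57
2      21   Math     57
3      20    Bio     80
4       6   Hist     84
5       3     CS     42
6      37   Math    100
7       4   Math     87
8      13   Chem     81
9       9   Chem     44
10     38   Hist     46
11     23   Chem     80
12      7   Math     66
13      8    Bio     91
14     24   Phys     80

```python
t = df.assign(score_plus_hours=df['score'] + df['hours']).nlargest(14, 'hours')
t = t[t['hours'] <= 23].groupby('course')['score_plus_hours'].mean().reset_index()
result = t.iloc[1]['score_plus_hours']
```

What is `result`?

83.3333333333

add column score_plus_hours = df['score'] + df['hours']:
    hours course  score  score_plus_hours
0      34   Phys     80               114
1      11    Bio     57                68
2      21   Math     57                78
3      20    Bio     80               100
4       6   Hist     84                90
5       3     CS     42                45
6      37   Math    100               137
7       4   Math     87                91
8      13   Chem     81                94
9       9   Chem     44                53
10     38   Hist     46                84
11     23   Chem     80               103
12      7   Math     66                73
13      8    Bio     91                99
14     24   Phys     80               104
take 14 rows with largest hours:
    hours course  score  score_plus_hours
10     38   Hist     46                84
6      37   Math    100               137
0      34   Phys     80               114
14     24   Phys     80               104
11     23   Chem     80               103
2      21   Math     57                78
3      20    Bio     80               100
8      13   Chem     81                94
1      11    Bio     57                68
9       9   Chem     44                53
13      8    Bio     91                99
12      7   Math     66                73
4       6   Hist     84                90
7       4   Math     87                91
filter rows where hours <= 23:
    hours course  score  score_plus_hours
11     23   Chem     80               103
2      21   Math     57                78
3      20    Bio     80               100
8      13   Chem     81                94
1      11    Bio     57                68
9       9   Chem     44                53
13      8    Bio     91                99
12      7   Math     66                73
4       6   Hist     84                90
7       4   Math     87                91
group by course, mean of score_plus_hours:
course
Bio     89.000000
Chem    83.333333
Hist    90.000000
Math    80.666667
Name: score_plus_hours, dtype: float64
reset_index():
  course  score_plus_hours
0    Bio         89.000000
1   Chem         83.333333
2   Hist         90.000000
3   Math         80.666667
So iloc[1]['score_plus_hours'] = 83.3333333333.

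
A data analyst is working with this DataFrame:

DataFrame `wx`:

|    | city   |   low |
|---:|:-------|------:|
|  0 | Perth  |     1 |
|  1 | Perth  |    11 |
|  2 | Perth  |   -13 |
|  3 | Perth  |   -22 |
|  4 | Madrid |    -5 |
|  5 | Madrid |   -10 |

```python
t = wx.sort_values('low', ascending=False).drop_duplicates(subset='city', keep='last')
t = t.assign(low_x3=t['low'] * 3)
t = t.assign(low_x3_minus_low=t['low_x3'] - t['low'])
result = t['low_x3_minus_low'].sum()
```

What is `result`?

-64

sort by low descending:
     city  low
1   Perth   11
0   Perth    1
4  Madrid   -5
5  Madrid  -10
2   Perth  -13
3   Perth  -22
drop duplicate city (keep=last):
     city  low
5  Madrid  -10
3   Perth  -22
add column low_x3 = t['low'] * 3:
     city  low  low_x3
5  Madrid  -10     -30
3   Perth  -22     -66
add column low_x3_minus_low = t['low_x3'] - t['low']:
     city  low  low_x3  low_x3_minus_low
5  Madrid  -10     -30               -20
3   Perth  -22     -66               -44
Then the sum of column 'low_x3_minus_low': -64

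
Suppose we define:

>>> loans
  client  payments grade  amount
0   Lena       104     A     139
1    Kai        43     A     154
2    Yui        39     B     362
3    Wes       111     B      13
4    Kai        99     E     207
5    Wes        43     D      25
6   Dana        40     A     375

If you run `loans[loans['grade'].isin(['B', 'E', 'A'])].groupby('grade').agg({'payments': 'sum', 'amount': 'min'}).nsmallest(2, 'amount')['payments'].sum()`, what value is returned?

filter rows where grade in ['B', 'E', 'A']:
  client  payments grade  amount
0   Lena       104     A     139
1    Kai        43     A     154
2    Yui        39     B     362
3    Wes       111     B      13
4    Kai        99     E     207
6   Dana        40     A     375
group by grade: sum(payments), min(amount):
       payments  amount
grade                  
A           187     139
B           150      13
E            99     207
take 2 rows with smallest amount:
       payments  amount
grade                  
B           150      13
A           187     139

337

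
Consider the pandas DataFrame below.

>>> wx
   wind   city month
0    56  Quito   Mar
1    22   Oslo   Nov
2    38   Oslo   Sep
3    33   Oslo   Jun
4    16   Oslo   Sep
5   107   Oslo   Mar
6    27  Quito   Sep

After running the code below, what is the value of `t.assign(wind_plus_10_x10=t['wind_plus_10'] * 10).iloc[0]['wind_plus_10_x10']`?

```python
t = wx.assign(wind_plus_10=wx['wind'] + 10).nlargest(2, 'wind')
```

add column wind_plus_10 = wx['wind'] + 10:
   wind   city month  wind_plus_10
0    56  Quito   Mar            66
1    22   Oslo   Nov            32
2    38   Oslo   Sep            48
3    33   Oslo   Jun            43
4    16   Oslo   Sep            26
5   107   Oslo   Mar           117
6    27  Quito   Sep            37
take 2 rows with largest wind:
   wind   city month  wind_plus_10
5   107   Oslo   Mar           117
0    56  Quito   Mar            66
add column wind_plus_10_x10 = t['wind_plus_10'] * 10:
   wind   city month  wind_plus_10  wind_plus_10_x10
5   107   Oslo   Mar           117              1170
0    56  Quito   Mar            66               660
Taking the value at position 0, column 'wind_plus_10_x10' gives 1170.

1170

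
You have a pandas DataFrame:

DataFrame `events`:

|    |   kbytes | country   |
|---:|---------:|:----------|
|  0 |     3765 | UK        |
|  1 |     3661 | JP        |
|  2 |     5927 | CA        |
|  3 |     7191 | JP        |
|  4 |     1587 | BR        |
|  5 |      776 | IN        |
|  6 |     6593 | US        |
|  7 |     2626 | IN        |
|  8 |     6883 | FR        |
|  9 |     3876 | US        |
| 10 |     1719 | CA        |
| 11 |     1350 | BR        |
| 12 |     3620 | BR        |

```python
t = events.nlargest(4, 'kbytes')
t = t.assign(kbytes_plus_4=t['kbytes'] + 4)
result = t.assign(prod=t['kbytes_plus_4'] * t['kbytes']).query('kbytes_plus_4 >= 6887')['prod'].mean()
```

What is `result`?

take 4 rows with largest kbytes:
   kbytes country
3    7191      JP
8    6883      FR
6    6593      US
2    5927      CA
add column kbytes_plus_4 = t['kbytes'] + 4:
   kbytes country  kbytes_plus_4
3    7191      JP           7195
8    6883      FR           6887
6    6593      US           6597
2    5927      CA           5931
add column prod = t['kbytes_plus_4'] * t['kbytes']:
   kbytes country  kbytes_plus_4      prod
3    7191      JP           7195  51739245
8    6883      FR           6887  47403221
6    6593      US           6597  43494021
2    5927      CA           5931  35153037
filter rows where kbytes_plus_4 >= 6887:
   kbytes country  kbytes_plus_4      prod
3    7191      JP           7195  51739245
8    6883      FR           6887  47403221
Finally, mean of column 'prod' = 49571233.0.

49571233.0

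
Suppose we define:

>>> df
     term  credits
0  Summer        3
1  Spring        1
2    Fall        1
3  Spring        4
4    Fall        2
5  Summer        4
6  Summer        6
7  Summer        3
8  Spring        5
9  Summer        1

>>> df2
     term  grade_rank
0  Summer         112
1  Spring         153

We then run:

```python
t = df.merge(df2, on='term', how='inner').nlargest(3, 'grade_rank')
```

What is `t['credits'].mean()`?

3.33333333333

merge on 'term' (how='inner') → 8 rows:
     term  credits  grade_rank
0  Summer        3         112
1  Spring        1         153
2  Spring        4         153
3  Summer        4         112
4  Summer        6         112
5  Summer        3         112
6  Spring        5         153
7  Summer        1         112
take 3 rows with largest grade_rank:
     term  credits  grade_rank
1  Spring        1         153
2  Spring        4         153
6  Spring        5         153
mean of column 'credits' → 3.33333333333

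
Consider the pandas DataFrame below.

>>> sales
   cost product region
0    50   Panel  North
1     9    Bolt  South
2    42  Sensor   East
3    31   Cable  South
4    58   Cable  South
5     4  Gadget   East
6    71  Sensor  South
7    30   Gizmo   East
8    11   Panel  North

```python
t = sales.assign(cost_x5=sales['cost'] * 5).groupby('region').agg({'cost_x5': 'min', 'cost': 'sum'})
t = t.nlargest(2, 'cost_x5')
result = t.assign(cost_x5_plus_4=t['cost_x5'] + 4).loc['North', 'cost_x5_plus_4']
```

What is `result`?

add column cost_x5 = sales['cost'] * 5:
   cost product region  cost_x5
0    50   Panel  North      250
1     9    Bolt  South       45
2    42  Sensor   East      210
3    31   Cable  South      155
4    58   Cable  South      290
5     4  Gadget   East       20
6    71  Sensor  South      355
7    30   Gizmo   East      150
8    11   Panel  North       55
group by region: min(cost_x5), sum(cost):
        cost_x5  cost
region               
East         20    76
North        55    61
South        45   169
take 2 rows with largest cost_x5:
        cost_x5  cost
region               
North        55    61
South        45   169
add column cost_x5_plus_4 = t['cost_x5'] + 4:
        cost_x5  cost  cost_x5_plus_4
region                               
North        55    61              59
South        45   169              49
Reading off the value at row 'North', column 'cost_x5_plus_4', we get 59.

59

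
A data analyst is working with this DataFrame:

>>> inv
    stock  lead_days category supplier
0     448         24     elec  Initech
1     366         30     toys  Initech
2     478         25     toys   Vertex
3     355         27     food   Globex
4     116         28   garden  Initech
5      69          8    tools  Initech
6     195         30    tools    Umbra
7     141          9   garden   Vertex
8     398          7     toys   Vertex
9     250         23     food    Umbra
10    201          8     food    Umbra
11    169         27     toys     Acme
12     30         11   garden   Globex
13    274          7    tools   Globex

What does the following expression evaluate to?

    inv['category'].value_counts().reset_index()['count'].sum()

value_counts of category:
category
toys      4
food      3
garden    3
tools     3
elec      1
Name: count, dtype: int64
reset_index():
  category  count
0     toys      4
1     food      3
2   garden      3
3    tools      3
4     elec      1
So sum() = 14.

14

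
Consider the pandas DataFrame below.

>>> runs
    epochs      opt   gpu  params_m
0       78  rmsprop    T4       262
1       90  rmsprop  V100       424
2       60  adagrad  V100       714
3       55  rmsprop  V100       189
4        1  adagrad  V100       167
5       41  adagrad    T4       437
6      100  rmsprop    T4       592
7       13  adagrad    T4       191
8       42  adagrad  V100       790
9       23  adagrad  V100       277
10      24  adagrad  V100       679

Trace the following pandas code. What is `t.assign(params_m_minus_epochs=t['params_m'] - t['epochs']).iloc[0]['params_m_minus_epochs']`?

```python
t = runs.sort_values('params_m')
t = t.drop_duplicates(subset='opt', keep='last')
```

sort by params_m:
    epochs      opt   gpu  params_m
4        1  adagrad  V100       167
3       55  rmsprop  V100       189
7       13  adagrad    T4       191
0       78  rmsprop    T4       262
9       23  adagrad  V100       277
1       90  rmsprop  V100       424
5       41  adagrad    T4       437
6      100  rmsprop    T4       592
10      24  adagrad  V100       679
2       60  adagrad  V100       714
8       42  adagrad  V100       790
drop duplicate opt (keep=last):
   epochs      opt   gpu  params_m
6     100  rmsprop    T4       592
8      42  adagrad  V100       790
add column params_m_minus_epochs = t['params_m'] - t['epochs']:
   epochs      opt   gpu  params_m  params_m_minus_epochs
6     100  rmsprop    T4       592                    492
8      42  adagrad  V100       790                    748
Then the value at position 0, column 'params_m_minus_epochs': 492

492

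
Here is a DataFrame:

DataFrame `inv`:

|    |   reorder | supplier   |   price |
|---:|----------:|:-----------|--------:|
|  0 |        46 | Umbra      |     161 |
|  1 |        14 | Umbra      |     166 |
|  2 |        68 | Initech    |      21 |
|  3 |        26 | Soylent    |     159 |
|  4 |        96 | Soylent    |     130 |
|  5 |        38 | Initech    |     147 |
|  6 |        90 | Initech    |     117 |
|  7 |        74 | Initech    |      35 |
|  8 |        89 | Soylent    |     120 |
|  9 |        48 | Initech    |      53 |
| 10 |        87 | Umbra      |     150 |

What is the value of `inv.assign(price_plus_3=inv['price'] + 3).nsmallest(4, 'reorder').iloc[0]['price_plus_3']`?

add column price_plus_3 = inv['price'] + 3:
    reorder supplier  price  price_plus_3
0        46    Umbra    161           164
1        14    Umbra    166           169
2        68  Initech     21            24
3        26  Soylent    159           162
4        96  Soylent    130           133
5        38  Initech    147           150
6        90  Initech    117           120
7        74  Initech     35            38
8        89  Soylent    120           123
9        48  Initech     53            56
10       87    Umbra    150           153
take 4 rows with smallest reorder:
   reorder supplier  price  price_plus_3
1       14    Umbra    166           169
3       26  Soylent    159           162
5       38  Initech    147           150
0       46    Umbra    161           164
Then the value at position 0, column 'price_plus_3': 169

169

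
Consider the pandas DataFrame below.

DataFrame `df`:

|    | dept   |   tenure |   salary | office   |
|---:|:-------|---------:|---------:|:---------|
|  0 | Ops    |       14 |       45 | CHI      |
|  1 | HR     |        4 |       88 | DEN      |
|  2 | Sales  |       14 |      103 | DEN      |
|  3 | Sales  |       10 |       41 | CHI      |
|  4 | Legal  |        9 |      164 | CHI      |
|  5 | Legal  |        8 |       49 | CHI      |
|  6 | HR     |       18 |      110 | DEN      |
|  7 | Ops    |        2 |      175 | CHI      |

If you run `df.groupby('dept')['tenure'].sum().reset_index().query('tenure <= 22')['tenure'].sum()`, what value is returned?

55

group by dept, sum of tenure:
dept
HR       22
Legal    17
Ops      16
Sales    24
Name: tenure, dtype: int64
reset_index():
    dept  tenure
0     HR      22
1  Legal      17
2    Ops      16
3  Sales      24
filter rows where tenure <= 22:
    dept  tenure
0     HR      22
1  Legal      17
2    Ops      16
So sum() = 55.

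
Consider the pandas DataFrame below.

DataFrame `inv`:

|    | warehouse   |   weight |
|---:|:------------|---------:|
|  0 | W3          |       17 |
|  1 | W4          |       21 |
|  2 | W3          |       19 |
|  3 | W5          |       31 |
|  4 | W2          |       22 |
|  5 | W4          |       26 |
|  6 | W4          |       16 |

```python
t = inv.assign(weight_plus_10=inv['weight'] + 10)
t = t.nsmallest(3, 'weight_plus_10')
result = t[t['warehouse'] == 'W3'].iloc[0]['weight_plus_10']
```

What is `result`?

add column weight_plus_10 = inv['weight'] + 10:
  warehouse  weight  weight_plus_10
0        W3      17              27
1        W4      21              31
2        W3      19              29
3        W5      31              41
4        W2      22              32
5        W4      26              36
6        W4      16              26
take 3 rows with smallest weight_plus_10:
  warehouse  weight  weight_plus_10
6        W4      16              26
0        W3      17              27
2        W3      19              29
filter rows where warehouse == 'W3':
  warehouse  weight  weight_plus_10
0        W3      17              27
2        W3      19              29
Hence 27.

27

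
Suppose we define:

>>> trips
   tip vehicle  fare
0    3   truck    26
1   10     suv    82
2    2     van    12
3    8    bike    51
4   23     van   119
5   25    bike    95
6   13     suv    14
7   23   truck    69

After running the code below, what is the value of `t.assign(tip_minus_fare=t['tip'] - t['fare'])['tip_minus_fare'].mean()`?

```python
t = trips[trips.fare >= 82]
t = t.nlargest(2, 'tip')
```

-83.0

filter rows where fare >= 82:
   tip vehicle  fare
1   10     suv    82
4   23     van   119
5   25    bike    95
take 2 rows with largest tip:
   tip vehicle  fare
5   25    bike    95
4   23     van   119
add column tip_minus_fare = t['tip'] - t['fare']:
   tip vehicle  fare  tip_minus_fare
5   25    bike    95             -70
4   23     van   119             -96
Then the mean of column 'tip_minus_fare': -83.0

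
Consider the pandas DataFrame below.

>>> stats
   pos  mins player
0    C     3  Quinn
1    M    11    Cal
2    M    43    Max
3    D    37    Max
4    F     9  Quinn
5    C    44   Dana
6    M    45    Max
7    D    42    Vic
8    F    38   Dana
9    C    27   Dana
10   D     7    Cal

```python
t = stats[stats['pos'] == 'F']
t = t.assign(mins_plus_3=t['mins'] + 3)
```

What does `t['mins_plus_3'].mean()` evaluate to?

filter rows where pos == 'F':
  pos  mins player
4   F     9  Quinn
8   F    38   Dana
add column mins_plus_3 = t['mins'] + 3:
  pos  mins player  mins_plus_3
4   F     9  Quinn           12
8   F    38   Dana           41
The mean of column 'mins_plus_3' is 26.5.

26.5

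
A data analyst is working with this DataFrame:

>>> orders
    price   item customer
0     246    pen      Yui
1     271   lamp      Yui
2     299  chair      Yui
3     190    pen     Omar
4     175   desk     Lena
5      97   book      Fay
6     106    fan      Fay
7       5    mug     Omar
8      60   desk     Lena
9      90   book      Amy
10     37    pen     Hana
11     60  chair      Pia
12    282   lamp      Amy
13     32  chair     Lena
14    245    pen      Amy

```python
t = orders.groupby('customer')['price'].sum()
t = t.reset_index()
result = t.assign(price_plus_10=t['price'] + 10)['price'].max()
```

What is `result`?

group by customer, sum of price:
customer
Amy     617
Fay     203
Hana     37
Lena    267
Omar    195
Pia      60
Yui     816
Name: price, dtype: int64
reset_index():
  customer  price
0      Amy    617
1      Fay    203
2     Hana     37
3     Lena    267
4     Omar    195
5      Pia     60
6      Yui    816
add column price_plus_10 = t['price'] + 10:
  customer  price  price_plus_10
0      Amy    617            627
1      Fay    203            213
2     Hana     37             47
3     Lena    267            277
4     Omar    195            205
5      Pia     60             70
6      Yui    816            826
So max() = 816.

816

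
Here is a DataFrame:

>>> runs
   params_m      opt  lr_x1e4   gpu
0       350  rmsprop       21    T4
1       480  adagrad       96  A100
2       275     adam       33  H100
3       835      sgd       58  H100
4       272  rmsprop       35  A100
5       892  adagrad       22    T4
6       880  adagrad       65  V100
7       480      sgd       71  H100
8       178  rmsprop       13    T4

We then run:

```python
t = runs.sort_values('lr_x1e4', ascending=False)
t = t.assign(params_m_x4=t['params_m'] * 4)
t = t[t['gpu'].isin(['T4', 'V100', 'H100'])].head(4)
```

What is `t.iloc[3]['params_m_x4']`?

1100

sort by lr_x1e4 descending:
   params_m      opt  lr_x1e4   gpu
1       480  adagrad       96  A100
7       480      sgd       71  H100
6       880  adagrad       65  V100
3       835      sgd       58  H100
4       272  rmsprop       35  A100
2       275     adam       33  H100
5       892  adagrad       22    T4
0       350  rmsprop       21    T4
8       178  rmsprop       13    T4
add column params_m_x4 = t['params_m'] * 4:
   params_m      opt  lr_x1e4   gpu  params_m_x4
1       480  adagrad       96  A100         1920
7       480      sgd       71  H100         1920
6       880  adagrad       65  V100         3520
3       835      sgd       58  H100         3340
4       272  rmsprop       35  A100         1088
2       275     adam       33  H100         1100
5       892  adagrad       22    T4         3568
0       350  rmsprop       21    T4         1400
8       178  rmsprop       13    T4          712
filter rows where gpu in ['T4', 'V100', 'H100']:
   params_m      opt  lr_x1e4   gpu  params_m_x4
7       480      sgd       71  H100         1920
6       880  adagrad       65  V100         3520
3       835      sgd       58  H100         3340
2       275     adam       33  H100         1100
5       892  adagrad       22    T4         3568
0       350  rmsprop       21    T4         1400
8       178  rmsprop       13    T4          712
take first 4 rows:
   params_m      opt  lr_x1e4   gpu  params_m_x4
7       480      sgd       71  H100         1920
6       880  adagrad       65  V100         3520
3       835      sgd       58  H100         3340
2       275     adam       33  H100         1100
Finally, value at position 3, column 'params_m_x4' = 1100.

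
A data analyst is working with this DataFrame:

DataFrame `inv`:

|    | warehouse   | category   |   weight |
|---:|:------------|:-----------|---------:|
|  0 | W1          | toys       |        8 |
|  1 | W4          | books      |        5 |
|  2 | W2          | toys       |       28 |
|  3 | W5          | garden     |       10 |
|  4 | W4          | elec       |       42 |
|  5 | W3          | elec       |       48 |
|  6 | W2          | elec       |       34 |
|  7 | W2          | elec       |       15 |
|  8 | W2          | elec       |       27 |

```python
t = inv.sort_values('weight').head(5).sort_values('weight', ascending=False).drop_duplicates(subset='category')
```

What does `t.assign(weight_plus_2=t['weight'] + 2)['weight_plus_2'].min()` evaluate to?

7

sort by weight:
  warehouse category  weight
1        W4    books       5
0        W1     toys       8
3        W5   garden      10
7        W2     elec      15
8        W2     elec      27
2        W2     toys      28
6        W2     elec      34
4        W4     elec      42
5        W3     elec      48
take first 5 rows:
  warehouse category  weight
1        W4    books       5
0        W1     toys       8
3        W5   garden      10
7        W2     elec      15
8        W2     elec      27
sort by weight descending:
  warehouse category  weight
8        W2     elec      27
7        W2     elec      15
3        W5   garden      10
0        W1     toys       8
1        W4    books       5
drop duplicate category (keep=first):
  warehouse category  weight
8        W2     elec      27
3        W5   garden      10
0        W1     toys       8
1        W4    books       5
add column weight_plus_2 = t['weight'] + 2:
  warehouse category  weight  weight_plus_2
8        W2     elec      27             29
3        W5   garden      10             12
0        W1     toys       8             10
1        W4    books       5              7
Finally, min of column 'weight_plus_2' = 7.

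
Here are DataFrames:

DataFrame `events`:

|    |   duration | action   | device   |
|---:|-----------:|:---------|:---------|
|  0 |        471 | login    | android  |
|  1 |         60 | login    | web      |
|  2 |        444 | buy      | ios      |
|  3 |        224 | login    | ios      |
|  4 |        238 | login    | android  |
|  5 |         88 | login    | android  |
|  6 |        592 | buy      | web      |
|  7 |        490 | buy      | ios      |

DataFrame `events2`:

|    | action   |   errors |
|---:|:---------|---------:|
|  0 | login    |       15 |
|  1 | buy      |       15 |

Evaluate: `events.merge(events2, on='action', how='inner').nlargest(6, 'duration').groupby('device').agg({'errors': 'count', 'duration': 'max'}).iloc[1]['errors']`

merge on 'action' (how='inner') → 8 rows:
   duration action   device  errors
0       471  login  android      15
1        60  login      web      15
2       444    buy      ios      15
3       224  login      ios      15
4       238  login  android      15
5        88  login  android      15
6       592    buy      web      15
7       490    buy      ios      15
take 6 rows with largest duration:
   duration action   device  errors
6       592    buy      web      15
7       490    buy      ios      15
0       471  login  android      15
2       444    buy      ios      15
4       238  login  android      15
3       224  login      ios      15
group by device: count(errors), max(duration):
         errors  duration
device                   
android       2       471
ios           3       490
web           1       592
Then the value at position 1, column 'errors': 3

3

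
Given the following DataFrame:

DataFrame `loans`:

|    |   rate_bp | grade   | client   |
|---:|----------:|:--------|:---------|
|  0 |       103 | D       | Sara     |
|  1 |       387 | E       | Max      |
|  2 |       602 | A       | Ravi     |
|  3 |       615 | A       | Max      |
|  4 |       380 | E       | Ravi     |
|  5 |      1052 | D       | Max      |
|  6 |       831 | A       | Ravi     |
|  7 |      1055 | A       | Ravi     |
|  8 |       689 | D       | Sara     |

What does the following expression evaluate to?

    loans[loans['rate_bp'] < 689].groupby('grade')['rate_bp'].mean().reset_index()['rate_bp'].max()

608.5

filter rows where rate_bp < 689:
   rate_bp grade client
0      103     D   Sara
1      387     E    Max
2      602     A   Ravi
3      615     A    Max
4      380     E   Ravi
group by grade, mean of rate_bp:
grade
A    608.5
D    103.0
E    383.5
Name: rate_bp, dtype: float64
reset_index():
  grade  rate_bp
0     A    608.5
1     D    103.0
2     E    383.5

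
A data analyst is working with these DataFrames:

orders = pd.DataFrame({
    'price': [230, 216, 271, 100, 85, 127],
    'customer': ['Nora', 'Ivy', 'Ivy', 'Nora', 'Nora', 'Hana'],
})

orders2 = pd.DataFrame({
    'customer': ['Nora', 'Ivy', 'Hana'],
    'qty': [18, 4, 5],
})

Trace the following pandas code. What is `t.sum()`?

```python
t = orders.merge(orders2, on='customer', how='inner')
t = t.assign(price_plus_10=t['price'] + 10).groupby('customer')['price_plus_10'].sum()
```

merge on 'customer' (how='inner') → 6 rows:
   price customer  qty
0    230     Nora   18
1    216      Ivy    4
2    271      Ivy    4
3    100     Nora   18
4     85     Nora   18
5    127     Hana    5
add column price_plus_10 = t['price'] + 10:
   price customer  qty  price_plus_10
0    230     Nora   18            240
1    216      Ivy    4            226
2    271      Ivy    4            281
3    100     Nora   18            110
4     85     Nora   18             95
5    127     Hana    5            137
group by customer, sum of price_plus_10:
customer
Hana    137
Ivy     507
Nora    445
Name: price_plus_10, dtype: int64
The sum of the resulting series is 1089.

1089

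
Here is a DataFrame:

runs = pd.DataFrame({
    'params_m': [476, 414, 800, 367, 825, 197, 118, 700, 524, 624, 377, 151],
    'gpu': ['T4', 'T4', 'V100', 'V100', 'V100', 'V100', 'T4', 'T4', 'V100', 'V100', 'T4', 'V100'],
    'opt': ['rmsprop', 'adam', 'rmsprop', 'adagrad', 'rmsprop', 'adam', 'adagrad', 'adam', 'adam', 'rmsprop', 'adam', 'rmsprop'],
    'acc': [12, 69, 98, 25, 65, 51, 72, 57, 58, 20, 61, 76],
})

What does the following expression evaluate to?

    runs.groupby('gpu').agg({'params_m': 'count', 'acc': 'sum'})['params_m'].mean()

6.0

group by gpu: count(params_m), sum(acc):
      params_m  acc
gpu                
T4           5  271
V100         7  393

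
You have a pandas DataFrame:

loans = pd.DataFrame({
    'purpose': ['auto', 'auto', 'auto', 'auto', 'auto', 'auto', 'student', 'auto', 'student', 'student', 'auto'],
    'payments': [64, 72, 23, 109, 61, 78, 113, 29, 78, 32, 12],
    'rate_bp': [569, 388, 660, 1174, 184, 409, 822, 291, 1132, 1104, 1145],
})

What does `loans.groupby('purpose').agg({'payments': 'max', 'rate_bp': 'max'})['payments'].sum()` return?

222

group by purpose: max(payments), max(rate_bp):
         payments  rate_bp
purpose                   
auto          109     1174
student       113     1132
Hence 222.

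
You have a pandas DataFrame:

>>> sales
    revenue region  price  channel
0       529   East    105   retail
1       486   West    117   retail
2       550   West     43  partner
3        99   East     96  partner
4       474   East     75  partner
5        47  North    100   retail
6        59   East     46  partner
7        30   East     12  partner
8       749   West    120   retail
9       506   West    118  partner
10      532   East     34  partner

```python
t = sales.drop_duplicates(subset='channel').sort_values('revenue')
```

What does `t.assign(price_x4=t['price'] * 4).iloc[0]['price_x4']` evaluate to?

drop duplicate channel (keep=first):
   revenue region  price  channel
0      529   East    105   retail
2      550   West     43  partner
sort by revenue:
   revenue region  price  channel
0      529   East    105   retail
2      550   West     43  partner
add column price_x4 = t['price'] * 4:
   revenue region  price  channel  price_x4
0      529   East    105   retail       420
2      550   West     43  partner       172
Reading off the value at position 0, column 'price_x4', we get 420.

420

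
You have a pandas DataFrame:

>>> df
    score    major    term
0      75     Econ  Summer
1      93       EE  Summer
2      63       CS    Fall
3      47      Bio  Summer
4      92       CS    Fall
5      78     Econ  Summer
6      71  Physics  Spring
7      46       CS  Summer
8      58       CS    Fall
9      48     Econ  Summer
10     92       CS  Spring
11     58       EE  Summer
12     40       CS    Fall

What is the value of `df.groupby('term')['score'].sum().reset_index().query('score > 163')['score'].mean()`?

group by term, sum of score:
term
Fall      253
Spring    163
Summer    445
Name: score, dtype: int64
reset_index():
     term  score
0    Fall    253
1  Spring    163
2  Summer    445
filter rows where score > 163:
     term  score
0    Fall    253
2  Summer    445
Then the mean of column 'score': 349.0

349.0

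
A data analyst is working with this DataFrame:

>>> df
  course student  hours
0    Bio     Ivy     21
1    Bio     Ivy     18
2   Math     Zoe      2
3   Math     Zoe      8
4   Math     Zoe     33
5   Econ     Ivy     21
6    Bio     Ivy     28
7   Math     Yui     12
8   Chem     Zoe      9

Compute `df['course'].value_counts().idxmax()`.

value_counts of course:
course
Math    4
Bio     3
Econ    1
Chem    1
Name: count, dtype: int64
label with the largest value → Math

Math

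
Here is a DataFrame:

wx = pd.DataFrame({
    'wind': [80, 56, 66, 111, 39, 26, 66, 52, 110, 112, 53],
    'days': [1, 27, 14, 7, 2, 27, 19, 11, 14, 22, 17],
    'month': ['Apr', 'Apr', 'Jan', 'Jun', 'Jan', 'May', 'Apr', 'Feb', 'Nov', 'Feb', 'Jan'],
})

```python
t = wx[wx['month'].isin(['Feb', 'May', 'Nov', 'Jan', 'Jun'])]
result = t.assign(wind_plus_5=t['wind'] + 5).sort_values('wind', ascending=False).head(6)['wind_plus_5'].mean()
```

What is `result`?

filter rows where month in ['Feb', 'May', 'Nov', 'Jan', 'Jun']:
    wind  days month
2     66    14   Jan
3    111     7   Jun
4     39     2   Jan
5     26    27   May
7     52    11   Feb
8    110    14   Nov
9    112    22   Feb
10    53    17   Jan
add column wind_plus_5 = t['wind'] + 5:
    wind  days month  wind_plus_5
2     66    14   Jan           71
3    111     7   Jun          116
4     39     2   Jan           44
5     26    27   May           31
7     52    11   Feb           57
8    110    14   Nov          115
9    112    22   Feb          117
10    53    17   Jan           58
sort by wind descending:
    wind  days month  wind_plus_5
9    112    22   Feb          117
3    111     7   Jun          116
8    110    14   Nov          115
2     66    14   Jan           71
10    53    17   Jan           58
7     52    11   Feb           57
4     39     2   Jan           44
5     26    27   May           31
take first 6 rows:
    wind  days month  wind_plus_5
9    112    22   Feb          117
3    111     7   Jun          116
8    110    14   Nov          115
2     66    14   Jan           71
10    53    17   Jan           58
7     52    11   Feb           57

89.0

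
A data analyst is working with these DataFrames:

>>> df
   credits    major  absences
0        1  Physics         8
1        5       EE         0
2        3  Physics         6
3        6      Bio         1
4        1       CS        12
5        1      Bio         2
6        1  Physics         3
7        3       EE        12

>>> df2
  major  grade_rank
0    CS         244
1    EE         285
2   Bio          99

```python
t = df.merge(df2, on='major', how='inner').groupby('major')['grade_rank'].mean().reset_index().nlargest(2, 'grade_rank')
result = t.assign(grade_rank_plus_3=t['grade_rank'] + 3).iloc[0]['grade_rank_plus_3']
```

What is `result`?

merge on 'major' (how='inner') → 5 rows:
   credits major  absences  grade_rank
0        5    EE         0         285
1        6   Bio         1          99
2        1    CS        12         244
3        1   Bio         2          99
4        3    EE        12         285
group by major, mean of grade_rank:
major
Bio     99.0
CS     244.0
EE     285.0
Name: grade_rank, dtype: float64
reset_index():
  major  grade_rank
0   Bio        99.0
1    CS       244.0
2    EE       285.0
take 2 rows with largest grade_rank:
  major  grade_rank
2    EE       285.0
1    CS       244.0
add column grade_rank_plus_3 = t['grade_rank'] + 3:
  major  grade_rank  grade_rank_plus_3
2    EE       285.0              288.0
1    CS       244.0              247.0
value at position 0, column 'grade_rank_plus_3' → 288.0

288.0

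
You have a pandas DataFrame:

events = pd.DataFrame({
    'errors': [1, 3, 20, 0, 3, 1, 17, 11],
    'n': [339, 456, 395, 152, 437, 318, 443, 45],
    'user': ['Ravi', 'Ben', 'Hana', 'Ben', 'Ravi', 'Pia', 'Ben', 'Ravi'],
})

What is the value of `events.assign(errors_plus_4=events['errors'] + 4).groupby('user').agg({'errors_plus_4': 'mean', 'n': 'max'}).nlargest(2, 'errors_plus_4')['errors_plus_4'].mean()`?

17.3333333333

add column errors_plus_4 = events['errors'] + 4:
   errors    n  user  errors_plus_4
0       1  339  Ravi              5
1       3  456   Ben              7
2      20  395  Hana             24
3       0  152   Ben              4
4       3  437  Ravi              7
5       1  318   Pia              5
6      17  443   Ben             21
7      11   45  Ravi             15
group by user: mean(errors_plus_4), max(n):
      errors_plus_4    n
user                    
Ben       10.666667  456
Hana      24.000000  395
Pia        5.000000  318
Ravi       9.000000  437
take 2 rows with largest errors_plus_4:
      errors_plus_4    n
user                    
Hana      24.000000  395
Ben       10.666667  456
The mean of column 'errors_plus_4' is 17.3333333333.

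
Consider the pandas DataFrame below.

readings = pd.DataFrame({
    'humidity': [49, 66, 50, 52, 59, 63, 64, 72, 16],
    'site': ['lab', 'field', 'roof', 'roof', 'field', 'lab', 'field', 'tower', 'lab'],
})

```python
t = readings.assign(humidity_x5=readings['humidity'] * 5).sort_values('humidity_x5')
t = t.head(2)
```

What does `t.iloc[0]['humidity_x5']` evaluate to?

80

add column humidity_x5 = readings['humidity'] * 5:
   humidity   site  humidity_x5
0        49    lab          245
1        66  field          330
2        50   roof          250
3        52   roof          260
4        59  field          295
5        63    lab          315
6        64  field          320
7        72  tower          360
8        16    lab           80
sort by humidity_x5:
   humidity   site  humidity_x5
8        16    lab           80
0        49    lab          245
2        50   roof          250
3        52   roof          260
4        59  field          295
5        63    lab          315
6        64  field          320
1        66  field          330
7        72  tower          360
take first 2 rows:
   humidity site  humidity_x5
8        16  lab           80
0        49  lab          245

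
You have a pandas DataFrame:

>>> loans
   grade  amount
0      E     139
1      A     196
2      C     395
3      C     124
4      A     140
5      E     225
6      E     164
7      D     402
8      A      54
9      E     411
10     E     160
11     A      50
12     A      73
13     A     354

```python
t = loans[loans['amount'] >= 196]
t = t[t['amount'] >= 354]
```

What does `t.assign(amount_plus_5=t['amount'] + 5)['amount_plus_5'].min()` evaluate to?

359

filter rows where amount >= 196:
   grade  amount
1      A     196
2      C     395
5      E     225
7      D     402
9      E     411
13     A     354
filter rows where amount >= 354:
   grade  amount
2      C     395
7      D     402
9      E     411
13     A     354
add column amount_plus_5 = t['amount'] + 5:
   grade  amount  amount_plus_5
2      C     395            400
7      D     402            407
9      E     411            416
13     A     354            359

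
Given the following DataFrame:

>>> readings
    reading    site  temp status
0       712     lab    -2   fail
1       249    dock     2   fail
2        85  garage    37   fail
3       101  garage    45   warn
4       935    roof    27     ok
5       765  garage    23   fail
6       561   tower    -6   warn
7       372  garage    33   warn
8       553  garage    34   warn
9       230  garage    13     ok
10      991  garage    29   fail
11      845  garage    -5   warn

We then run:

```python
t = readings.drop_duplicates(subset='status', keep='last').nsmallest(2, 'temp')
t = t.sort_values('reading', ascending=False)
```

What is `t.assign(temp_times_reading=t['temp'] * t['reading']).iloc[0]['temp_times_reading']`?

drop duplicate status (keep=last):
    reading    site  temp status
9       230  garage    13     ok
10      991  garage    29   fail
11      845  garage    -5   warn
take 2 rows with smallest temp:
    reading    site  temp status
11      845  garage    -5   warn
9       230  garage    13     ok
sort by reading descending:
    reading    site  temp status
11      845  garage    -5   warn
9       230  garage    13     ok
add column temp_times_reading = t['temp'] * t['reading']:
    reading    site  temp status  temp_times_reading
11      845  garage    -5   warn               -4225
9       230  garage    13     ok                2990

-4225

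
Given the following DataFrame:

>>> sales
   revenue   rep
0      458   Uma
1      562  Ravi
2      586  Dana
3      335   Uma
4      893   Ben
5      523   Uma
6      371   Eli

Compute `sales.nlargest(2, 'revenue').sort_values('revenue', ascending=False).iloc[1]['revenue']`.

take 2 rows with largest revenue:
   revenue   rep
4      893   Ben
2      586  Dana
sort by revenue descending:
   revenue   rep
4      893   Ben
2      586  Dana

586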